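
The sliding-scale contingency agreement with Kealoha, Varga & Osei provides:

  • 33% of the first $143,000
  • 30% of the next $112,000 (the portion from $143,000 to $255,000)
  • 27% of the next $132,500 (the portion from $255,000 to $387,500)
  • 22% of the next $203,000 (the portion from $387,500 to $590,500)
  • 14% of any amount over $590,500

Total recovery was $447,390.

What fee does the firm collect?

$129,740.80

First $143,000 at 33% = $47,190.00
Next $112,000 at 30% = $33,600.00
Next $132,500 at 27% = $35,775.00
Remaining $59,890 at 22% = $13,175.80
Fee: $47,190.00 + $33,600.00 + $35,775.00 + $13,175.80 = $129,740.80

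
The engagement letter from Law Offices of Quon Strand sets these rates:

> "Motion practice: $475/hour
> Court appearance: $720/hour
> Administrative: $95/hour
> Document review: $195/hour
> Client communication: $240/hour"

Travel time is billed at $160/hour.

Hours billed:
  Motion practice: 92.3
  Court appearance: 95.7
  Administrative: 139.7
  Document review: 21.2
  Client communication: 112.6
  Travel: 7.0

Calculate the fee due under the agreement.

Motion practice: 92.3 × $475 = $43,842.50
Court appearance: 95.7 × $720 = $68,904.00
Administrative: 139.7 × $95 = $13,271.50
Document review: 21.2 × $195 = $4,134.00
Client communication: 112.6 × $240 = $27,024.00
Subtotal: $43,842.50 + $68,904.00 + $13,271.50 + $4,134.00 + $27,024.00 = $157,176.00
Travel: 7.0 × $160 = $1,120.00
Total: $157,176.00 + $1,120.00 = $158,296.00

$158,296.00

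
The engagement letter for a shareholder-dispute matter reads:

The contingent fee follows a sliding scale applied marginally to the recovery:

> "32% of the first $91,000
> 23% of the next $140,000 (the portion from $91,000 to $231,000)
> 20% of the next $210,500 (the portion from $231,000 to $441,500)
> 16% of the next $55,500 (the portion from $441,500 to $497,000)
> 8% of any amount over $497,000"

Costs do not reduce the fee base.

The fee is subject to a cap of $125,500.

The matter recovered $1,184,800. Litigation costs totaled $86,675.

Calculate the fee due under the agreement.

Fee base is the gross recovery, $1,184,800; costs are reimbursed separately.
First $91,000 at 32% = $29,120.00
Next $140,000 at 23% = $32,200.00
Next $210,500 at 20% = $42,100.00
Next $55,500 at 16% = $8,880.00
Remaining $687,800 at 8% = $55,024.00
Fee: $29,120.00 + $32,200.00 + $42,100.00 + $8,880.00 + $55,024.00 = $167,324.00
$167,324.00 exceeds the $125,500 cap, so the fee is capped at $125,500.00.

$125,500.00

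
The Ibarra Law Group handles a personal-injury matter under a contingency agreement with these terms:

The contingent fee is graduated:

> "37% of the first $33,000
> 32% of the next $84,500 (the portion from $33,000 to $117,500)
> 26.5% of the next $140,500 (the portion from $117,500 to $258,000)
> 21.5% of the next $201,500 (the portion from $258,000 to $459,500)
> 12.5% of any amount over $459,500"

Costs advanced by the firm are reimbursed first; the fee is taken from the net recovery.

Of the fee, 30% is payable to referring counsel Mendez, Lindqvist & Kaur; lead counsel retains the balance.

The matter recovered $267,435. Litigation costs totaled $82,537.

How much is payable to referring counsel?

$17,133.14

Fee base (net of costs): $267,435 − $82,537 = $184,898
First $33,000 at 37% = $12,210.00
Next $84,500 at 32% = $27,040.00
Remaining $67,398 at 26.5% = $17,860.47
Fee: $12,210.00 + $27,040.00 + $17,860.47 = $57,110.47
Referral share: 30% of $57,110.47 = $17,133.14; lead counsel retains $57,110.47 − $17,133.14 = $39,977.33.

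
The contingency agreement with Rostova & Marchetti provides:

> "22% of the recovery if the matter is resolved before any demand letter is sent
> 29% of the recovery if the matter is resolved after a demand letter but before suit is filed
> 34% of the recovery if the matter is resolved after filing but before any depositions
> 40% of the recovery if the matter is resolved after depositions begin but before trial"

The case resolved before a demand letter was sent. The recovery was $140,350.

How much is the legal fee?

The matter resolved before a demand letter was sent, so the 22% rate applies.
$140,350 × 22% = $30,877.00

$30,877.00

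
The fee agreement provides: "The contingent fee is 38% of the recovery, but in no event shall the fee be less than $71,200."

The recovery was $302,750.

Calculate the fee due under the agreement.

38% of $302,750 = $115,045.00
That exceeds the $71,200 minimum.

$115,045.00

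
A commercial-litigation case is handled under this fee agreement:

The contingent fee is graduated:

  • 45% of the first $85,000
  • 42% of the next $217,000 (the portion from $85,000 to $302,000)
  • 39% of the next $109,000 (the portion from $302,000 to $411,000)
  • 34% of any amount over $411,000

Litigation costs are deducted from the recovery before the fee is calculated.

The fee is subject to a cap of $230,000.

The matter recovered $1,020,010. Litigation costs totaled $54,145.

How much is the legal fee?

Fee base (net of costs): $1,020,010 − $54,145 = $965,865
First $85,000 at 45% = $38,250.00
Next $217,000 at 42% = $91,140.00
Next $109,000 at 39% = $42,510.00
Remaining $554,865 at 34% = $188,654.10
Fee: $38,250.00 + $91,140.00 + $42,510.00 + $188,654.10 = $360,554.10
$360,554.10 exceeds the $230,000 cap, so the fee is capped at $230,000.00.

$230,000.00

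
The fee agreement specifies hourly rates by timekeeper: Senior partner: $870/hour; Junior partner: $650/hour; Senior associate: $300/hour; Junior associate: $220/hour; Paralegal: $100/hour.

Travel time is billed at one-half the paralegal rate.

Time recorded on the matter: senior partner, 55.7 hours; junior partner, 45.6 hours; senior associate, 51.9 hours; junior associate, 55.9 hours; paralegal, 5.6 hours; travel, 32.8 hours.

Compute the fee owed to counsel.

$108,167.00

Senior partner: 55.7 × $870 = $48,459.00
Junior partner: 45.6 × $650 = $29,640.00
Senior associate: 51.9 × $300 = $15,570.00
Junior associate: 55.9 × $220 = $12,298.00
Paralegal: 5.6 × $100 = $560.00
Subtotal: $48,459.00 + $29,640.00 + $15,570.00 + $12,298.00 + $560.00 = $106,527.00
Travel: 32.8 × ($100 ÷ 2) = 32.8 × $50.00 = $1,640.00
Total: $106,527.00 + $1,640.00 = $108,167.00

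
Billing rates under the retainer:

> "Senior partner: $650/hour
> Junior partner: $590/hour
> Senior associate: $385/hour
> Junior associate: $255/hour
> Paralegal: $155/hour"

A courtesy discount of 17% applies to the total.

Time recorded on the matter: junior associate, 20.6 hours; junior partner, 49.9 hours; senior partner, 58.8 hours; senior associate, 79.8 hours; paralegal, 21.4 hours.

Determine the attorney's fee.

Senior partner: 58.8 × $650 = $38,220.00
Junior partner: 49.9 × $590 = $29,441.00
Senior associate: 79.8 × $385 = $30,723.00
Junior associate: 20.6 × $255 = $5,253.00
Paralegal: 21.4 × $155 = $3,317.00
Subtotal: $106,954.00
Less 17% discount: −$18,182.18
Total: $106,954.00 − $18,182.18 = $88,771.82

$88,771.82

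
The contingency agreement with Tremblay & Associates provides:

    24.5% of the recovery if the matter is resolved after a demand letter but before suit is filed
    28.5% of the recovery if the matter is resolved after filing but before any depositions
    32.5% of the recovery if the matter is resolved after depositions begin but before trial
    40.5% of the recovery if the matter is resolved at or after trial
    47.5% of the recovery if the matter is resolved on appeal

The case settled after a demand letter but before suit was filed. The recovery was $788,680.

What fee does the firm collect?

The matter settled after a demand letter but before suit was filed, so the 24.5% rate applies.
$788,680 × 24.5% = $193,226.60

$193,226.60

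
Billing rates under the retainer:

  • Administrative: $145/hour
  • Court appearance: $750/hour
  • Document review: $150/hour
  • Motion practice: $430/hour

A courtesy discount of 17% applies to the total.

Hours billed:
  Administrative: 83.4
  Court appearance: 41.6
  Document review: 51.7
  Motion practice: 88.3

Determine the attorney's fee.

$73,884.11

Administrative: 83.4 × $145 = $12,093.00
Court appearance: 41.6 × $750 = $31,200.00
Document review: 51.7 × $150 = $7,755.00
Motion practice: 88.3 × $430 = $37,969.00
Subtotal: $89,017.00
Less 17% discount: −$15,132.89
Total: $89,017.00 − $15,132.89 = $73,884.11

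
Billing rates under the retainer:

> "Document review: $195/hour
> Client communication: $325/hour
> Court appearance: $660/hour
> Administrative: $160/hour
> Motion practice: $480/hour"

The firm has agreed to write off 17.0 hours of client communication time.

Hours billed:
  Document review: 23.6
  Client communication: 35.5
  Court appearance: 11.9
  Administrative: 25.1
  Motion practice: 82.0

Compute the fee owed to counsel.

Document review: 23.6 × $195 = $4,602.00
Client communication: 35.5 × $325 = $11,537.50
Court appearance: 11.9 × $660 = $7,854.00
Administrative: 25.1 × $160 = $4,016.00
Motion practice: 82.0 × $480 = $39,360.00
Subtotal: $67,369.50
Write-off: 17.0 × $325 = $5,525.00
Total: $67,369.50 − $5,525.00 = $61,844.50

$61,844.50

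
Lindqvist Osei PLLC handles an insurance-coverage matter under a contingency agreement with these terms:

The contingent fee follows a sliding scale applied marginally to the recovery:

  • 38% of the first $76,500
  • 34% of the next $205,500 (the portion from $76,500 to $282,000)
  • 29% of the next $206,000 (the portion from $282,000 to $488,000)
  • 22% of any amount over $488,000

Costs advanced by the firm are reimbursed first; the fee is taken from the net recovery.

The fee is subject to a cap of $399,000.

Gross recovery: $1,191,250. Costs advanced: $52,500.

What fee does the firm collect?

Fee base (net of costs): $1,191,250 − $52,500 = $1,138,750
First $76,500 at 38% = $29,070.00
Next $205,500 at 34% = $69,870.00
Next $206,000 at 29% = $59,740.00
Remaining $650,750 at 22% = $143,165.00
Fee: $29,070.00 + $69,870.00 + $59,740.00 + $143,165.00 = $301,845.00
$301,845.00 is under the $399,000 cap.

$301,845.00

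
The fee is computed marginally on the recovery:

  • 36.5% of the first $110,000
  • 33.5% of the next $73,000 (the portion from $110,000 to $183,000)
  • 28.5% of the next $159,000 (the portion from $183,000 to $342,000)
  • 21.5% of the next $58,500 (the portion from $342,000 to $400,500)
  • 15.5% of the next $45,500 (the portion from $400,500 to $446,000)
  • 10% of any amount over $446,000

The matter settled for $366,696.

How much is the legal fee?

First $110,000 at 36.5% = $40,150.00
Next $73,000 at 33.5% = $24,455.00
Next $159,000 at 28.5% = $45,315.00
Remaining $24,696 at 21.5% = $5,309.64
Fee: $40,150.00 + $24,455.00 + $45,315.00 + $5,309.64 = $115,229.64

$115,229.64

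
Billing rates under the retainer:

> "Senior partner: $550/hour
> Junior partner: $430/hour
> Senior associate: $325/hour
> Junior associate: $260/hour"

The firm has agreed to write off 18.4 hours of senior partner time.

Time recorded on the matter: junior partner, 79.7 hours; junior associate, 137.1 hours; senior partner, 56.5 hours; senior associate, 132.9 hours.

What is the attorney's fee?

Senior partner: 56.5 × $550 = $31,075.00
Junior partner: 79.7 × $430 = $34,271.00
Senior associate: 132.9 × $325 = $43,192.50
Junior associate: 137.1 × $260 = $35,646.00
Subtotal: $144,184.50
Write-off: 18.4 × $550 = $10,120.00
Total: $144,184.50 − $10,120.00 = $134,064.50

$134,064.50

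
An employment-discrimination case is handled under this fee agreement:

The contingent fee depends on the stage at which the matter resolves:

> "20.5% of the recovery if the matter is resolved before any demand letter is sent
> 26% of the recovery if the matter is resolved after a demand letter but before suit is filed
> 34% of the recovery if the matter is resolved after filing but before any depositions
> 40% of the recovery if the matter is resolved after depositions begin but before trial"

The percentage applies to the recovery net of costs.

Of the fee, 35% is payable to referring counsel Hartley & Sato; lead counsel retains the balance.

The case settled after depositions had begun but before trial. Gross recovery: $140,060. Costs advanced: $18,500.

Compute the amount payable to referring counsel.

Fee base (net of costs): $140,060 − $18,500 = $121,560
The matter settled after depositions had begun but before trial, so the 40% rate applies.
$121,560 × 40% = $48,624.00
Referral share: 35% of $48,624.00 = $17,018.40; lead counsel retains $48,624.00 − $17,018.40 = $31,605.60.

$17,018.40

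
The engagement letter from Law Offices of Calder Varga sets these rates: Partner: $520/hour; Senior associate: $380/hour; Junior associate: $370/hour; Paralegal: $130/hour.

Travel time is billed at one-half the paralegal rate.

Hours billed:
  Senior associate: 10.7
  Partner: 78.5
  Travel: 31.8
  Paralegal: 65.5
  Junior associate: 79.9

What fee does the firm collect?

$85,031.00

Partner: 78.5 × $520 = $40,820.00
Senior associate: 10.7 × $380 = $4,066.00
Junior associate: 79.9 × $370 = $29,563.00
Paralegal: 65.5 × $130 = $8,515.00
Subtotal: $40,820.00 + $4,066.00 + $29,563.00 + $8,515.00 = $82,964.00
Travel: 31.8 × ($130 ÷ 2) = 31.8 × $65.00 = $2,067.00
Total: $82,964.00 + $2,067.00 = $85,031.00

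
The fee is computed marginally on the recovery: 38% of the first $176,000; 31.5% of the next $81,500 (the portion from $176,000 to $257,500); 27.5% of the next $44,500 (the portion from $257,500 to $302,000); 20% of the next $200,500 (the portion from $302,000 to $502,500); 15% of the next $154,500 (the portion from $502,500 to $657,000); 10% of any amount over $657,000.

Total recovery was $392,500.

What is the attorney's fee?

First $176,000 at 38% = $66,880.00
Next $81,500 at 31.5% = $25,672.50
Next $44,500 at 27.5% = $12,237.50
Remaining $90,500 at 20% = $18,100.00
Fee: $66,880.00 + $25,672.50 + $12,237.50 + $18,100.00 = $122,890.00

$122,890.00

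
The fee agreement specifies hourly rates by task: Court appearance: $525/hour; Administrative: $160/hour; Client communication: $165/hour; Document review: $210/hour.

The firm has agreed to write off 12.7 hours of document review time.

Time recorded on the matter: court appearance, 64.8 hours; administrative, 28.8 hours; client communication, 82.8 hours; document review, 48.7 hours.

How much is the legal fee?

Court appearance: 64.8 × $525 = $34,020.00
Administrative: 28.8 × $160 = $4,608.00
Client communication: 82.8 × $165 = $13,662.00
Document review: 48.7 × $210 = $10,227.00
Subtotal: $62,517.00
Write-off: 12.7 × $210 = $2,667.00
Total: $62,517.00 − $2,667.00 = $59,850.00

$59,850.00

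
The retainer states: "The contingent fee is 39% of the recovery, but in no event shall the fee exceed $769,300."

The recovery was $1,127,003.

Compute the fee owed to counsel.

$439,531.17

39% of $1,127,003 = $439,531.17
That is under the $769,300 cap.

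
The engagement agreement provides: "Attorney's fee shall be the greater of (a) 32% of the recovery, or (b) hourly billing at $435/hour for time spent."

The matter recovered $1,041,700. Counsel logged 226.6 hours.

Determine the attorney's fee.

$333,344.00

(a) 32% of $1,041,700 = $333,344.00
(b) 226.6 × $435 = $98,571.00
The greater is (a): $333,344.00.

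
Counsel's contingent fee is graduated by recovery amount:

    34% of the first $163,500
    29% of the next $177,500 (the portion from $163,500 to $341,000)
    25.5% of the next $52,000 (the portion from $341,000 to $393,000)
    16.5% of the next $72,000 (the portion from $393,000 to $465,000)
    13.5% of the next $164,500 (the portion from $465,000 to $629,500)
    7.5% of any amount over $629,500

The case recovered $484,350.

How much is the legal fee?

First $163,500 at 34% = $55,590.00
Next $177,500 at 29% = $51,475.00
Next $52,000 at 25.5% = $13,260.00
Next $72,000 at 16.5% = $11,880.00
Remaining $19,350 at 13.5% = $2,612.25
Fee: $55,590.00 + $51,475.00 + $13,260.00 + $11,880.00 + $2,612.25 = $134,817.25

$134,817.25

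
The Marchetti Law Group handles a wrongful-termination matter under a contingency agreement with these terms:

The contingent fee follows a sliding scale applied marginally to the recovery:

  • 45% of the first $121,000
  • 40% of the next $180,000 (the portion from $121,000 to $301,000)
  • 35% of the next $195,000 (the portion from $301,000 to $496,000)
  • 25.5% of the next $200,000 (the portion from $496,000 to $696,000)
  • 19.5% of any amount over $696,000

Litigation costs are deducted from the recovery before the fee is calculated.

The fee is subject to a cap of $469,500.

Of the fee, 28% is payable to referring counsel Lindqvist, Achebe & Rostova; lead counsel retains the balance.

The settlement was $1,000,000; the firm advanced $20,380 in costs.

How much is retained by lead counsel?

Fee base (net of costs): $1,000,000 − $20,380 = $979,620
First $121,000 at 45% = $54,450.00
Next $180,000 at 40% = $72,000.00
Next $195,000 at 35% = $68,250.00
Next $200,000 at 25.5% = $51,000.00
Remaining $283,620 at 19.5% = $55,305.90
Fee: $54,450.00 + $72,000.00 + $68,250.00 + $51,000.00 + $55,305.90 = $301,005.90
$301,005.90 is under the $469,500 cap.
Referral share: 28% of $301,005.90 = $84,281.65; lead counsel retains $301,005.90 − $84,281.65 = $216,724.25.

$216,724.25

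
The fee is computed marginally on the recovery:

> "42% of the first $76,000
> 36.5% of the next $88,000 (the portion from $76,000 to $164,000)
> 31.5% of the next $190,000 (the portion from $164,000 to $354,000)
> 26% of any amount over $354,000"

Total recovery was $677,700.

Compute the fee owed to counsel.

$208,052.00

First $76,000 at 42% = $31,920.00
Next $88,000 at 36.5% = $32,120.00
Next $190,000 at 31.5% = $59,850.00
Remaining $323,700 at 26% = $84,162.00
Fee: $31,920.00 + $32,120.00 + $59,850.00 + $84,162.00 = $208,052.00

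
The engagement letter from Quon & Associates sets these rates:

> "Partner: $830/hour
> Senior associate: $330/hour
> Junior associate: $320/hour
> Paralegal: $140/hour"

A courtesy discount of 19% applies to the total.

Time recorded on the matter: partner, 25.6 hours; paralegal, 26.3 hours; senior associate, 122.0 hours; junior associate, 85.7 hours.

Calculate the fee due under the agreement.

Partner: 25.6 × $830 = $21,248.00
Senior associate: 122.0 × $330 = $40,260.00
Junior associate: 85.7 × $320 = $27,424.00
Paralegal: 26.3 × $140 = $3,682.00
Subtotal: $92,614.00
Less 19% discount: −$17,596.66
Total: $92,614.00 − $17,596.66 = $75,017.34

$75,017.34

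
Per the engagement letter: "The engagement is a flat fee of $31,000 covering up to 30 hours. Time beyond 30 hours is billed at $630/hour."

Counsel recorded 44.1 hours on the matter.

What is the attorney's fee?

Flat fee: $31,000.00
Excess hours: 44.1 − 30 = 14.1
Overrun: 14.1 × $630 = $8,883.00
Total: $31,000.00 + $8,883.00 = $39,883.00

$39,883.00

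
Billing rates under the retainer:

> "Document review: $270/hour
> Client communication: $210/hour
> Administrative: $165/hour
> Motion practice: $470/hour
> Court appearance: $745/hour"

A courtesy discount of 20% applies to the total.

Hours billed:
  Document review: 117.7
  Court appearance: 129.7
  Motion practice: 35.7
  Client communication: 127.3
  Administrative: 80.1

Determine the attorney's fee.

Document review: 117.7 × $270 = $31,779.00
Client communication: 127.3 × $210 = $26,733.00
Administrative: 80.1 × $165 = $13,216.50
Motion practice: 35.7 × $470 = $16,779.00
Court appearance: 129.7 × $745 = $96,626.50
Subtotal: $185,134.00
Less 20% discount: −$37,026.80
Total: $185,134.00 − $37,026.80 = $148,107.20

$148,107.20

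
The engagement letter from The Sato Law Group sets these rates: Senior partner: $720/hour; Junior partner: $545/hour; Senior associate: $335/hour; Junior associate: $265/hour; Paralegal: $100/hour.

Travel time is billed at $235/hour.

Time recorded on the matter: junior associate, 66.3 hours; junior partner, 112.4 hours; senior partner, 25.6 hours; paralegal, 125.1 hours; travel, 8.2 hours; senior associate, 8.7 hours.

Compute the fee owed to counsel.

$114,611.00

Senior partner: 25.6 × $720 = $18,432.00
Junior partner: 112.4 × $545 = $61,258.00
Senior associate: 8.7 × $335 = $2,914.50
Junior associate: 66.3 × $265 = $17,569.50
Paralegal: 125.1 × $100 = $12,510.00
Subtotal: $18,432.00 + $61,258.00 + $2,914.50 + $17,569.50 + $12,510.00 = $112,684.00
Travel: 8.2 × $235 = $1,927.00
Total: $112,684.00 + $1,927.00 = $114,611.00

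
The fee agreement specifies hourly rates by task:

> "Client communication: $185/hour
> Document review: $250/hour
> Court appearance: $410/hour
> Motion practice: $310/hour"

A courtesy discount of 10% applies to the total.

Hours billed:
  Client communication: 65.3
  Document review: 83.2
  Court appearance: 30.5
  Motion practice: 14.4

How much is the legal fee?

Client communication: 65.3 × $185 = $12,080.50
Document review: 83.2 × $250 = $20,800.00
Court appearance: 30.5 × $410 = $12,505.00
Motion practice: 14.4 × $310 = $4,464.00
Subtotal: $49,849.50
Less 10% discount: −$4,984.95
Total: $49,849.50 − $4,984.95 = $44,864.55

$44,864.55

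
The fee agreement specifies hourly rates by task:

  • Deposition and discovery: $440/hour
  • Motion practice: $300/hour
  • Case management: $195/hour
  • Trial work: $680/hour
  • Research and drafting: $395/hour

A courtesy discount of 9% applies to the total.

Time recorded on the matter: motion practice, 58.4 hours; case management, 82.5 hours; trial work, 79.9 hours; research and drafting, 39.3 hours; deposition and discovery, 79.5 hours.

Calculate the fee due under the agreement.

$125,983.13

Deposition and discovery: 79.5 × $440 = $34,980.00
Motion practice: 58.4 × $300 = $17,520.00
Case management: 82.5 × $195 = $16,087.50
Trial work: 79.9 × $680 = $54,332.00
Research and drafting: 39.3 × $395 = $15,523.50
Subtotal: $138,443.00
Less 9% discount: −$12,459.87
Total: $138,443.00 − $12,459.87 = $125,983.13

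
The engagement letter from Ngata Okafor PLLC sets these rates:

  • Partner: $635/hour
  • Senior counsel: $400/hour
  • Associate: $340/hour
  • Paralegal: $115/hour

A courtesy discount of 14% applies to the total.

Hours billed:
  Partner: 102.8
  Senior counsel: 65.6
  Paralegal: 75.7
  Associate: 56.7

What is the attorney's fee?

$102,771.29

Partner: 102.8 × $635 = $65,278.00
Senior counsel: 65.6 × $400 = $26,240.00
Associate: 56.7 × $340 = $19,278.00
Paralegal: 75.7 × $115 = $8,705.50
Subtotal: $119,501.50
Less 14% discount: −$16,730.21
Total: $119,501.50 − $16,730.21 = $102,771.29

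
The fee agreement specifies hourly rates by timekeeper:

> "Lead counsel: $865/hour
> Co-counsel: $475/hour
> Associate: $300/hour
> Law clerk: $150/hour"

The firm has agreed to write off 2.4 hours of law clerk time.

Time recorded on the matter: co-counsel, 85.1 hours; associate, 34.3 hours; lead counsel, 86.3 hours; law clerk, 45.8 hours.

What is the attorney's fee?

$131,872.00

Lead counsel: 86.3 × $865 = $74,649.50
Co-counsel: 85.1 × $475 = $40,422.50
Associate: 34.3 × $300 = $10,290.00
Law clerk: 45.8 × $150 = $6,870.00
Subtotal: $132,232.00
Write-off: 2.4 × $150 = $360.00
Total: $132,232.00 − $360.00 = $131,872.00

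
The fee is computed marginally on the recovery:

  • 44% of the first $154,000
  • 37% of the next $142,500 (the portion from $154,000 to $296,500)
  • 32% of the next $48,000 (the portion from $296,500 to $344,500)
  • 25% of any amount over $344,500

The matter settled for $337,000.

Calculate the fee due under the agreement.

$133,445.00

First $154,000 at 44% = $67,760.00
Next $142,500 at 37% = $52,725.00
Remaining $40,500 at 32% = $12,960.00
Fee: $67,760.00 + $52,725.00 + $12,960.00 = $133,445.00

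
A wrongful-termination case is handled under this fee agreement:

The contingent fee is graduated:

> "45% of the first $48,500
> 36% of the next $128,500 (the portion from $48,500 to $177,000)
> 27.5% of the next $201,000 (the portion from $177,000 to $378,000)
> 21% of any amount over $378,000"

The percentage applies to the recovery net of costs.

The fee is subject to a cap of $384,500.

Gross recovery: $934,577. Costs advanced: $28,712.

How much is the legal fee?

$234,211.65

Fee base (net of costs): $934,577 − $28,712 = $905,865
First $48,500 at 45% = $21,825.00
Next $128,500 at 36% = $46,260.00
Next $201,000 at 27.5% = $55,275.00
Remaining $527,865 at 21% = $110,851.65
Fee: $21,825.00 + $46,260.00 + $55,275.00 + $110,851.65 = $234,211.65
$234,211.65 is under the $384,500 cap.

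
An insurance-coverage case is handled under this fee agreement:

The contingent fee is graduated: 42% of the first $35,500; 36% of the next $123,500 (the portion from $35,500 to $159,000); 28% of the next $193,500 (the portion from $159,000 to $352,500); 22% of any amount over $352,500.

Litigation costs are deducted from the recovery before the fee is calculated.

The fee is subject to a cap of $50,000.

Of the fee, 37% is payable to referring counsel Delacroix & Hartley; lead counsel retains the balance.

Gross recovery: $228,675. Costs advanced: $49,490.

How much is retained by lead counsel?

Fee base (net of costs): $228,675 − $49,490 = $179,185
First $35,500 at 42% = $14,910.00
Next $123,500 at 36% = $44,460.00
Remaining $20,185 at 28% = $5,651.80
Fee: $14,910.00 + $44,460.00 + $5,651.80 = $65,021.80
$65,021.80 exceeds the $50,000 cap, so the fee is capped at $50,000.00.
Referral share: 37% of $50,000.00 = $18,500.00; lead counsel retains $50,000.00 − $18,500.00 = $31,500.00.

$31,500.00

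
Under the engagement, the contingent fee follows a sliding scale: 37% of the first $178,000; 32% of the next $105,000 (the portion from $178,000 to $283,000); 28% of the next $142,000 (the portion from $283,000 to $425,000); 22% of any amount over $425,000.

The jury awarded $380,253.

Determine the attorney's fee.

First $178,000 at 37% = $65,860.00
Next $105,000 at 32% = $33,600.00
Remaining $97,253 at 28% = $27,230.84
Fee: $65,860.00 + $33,600.00 + $27,230.84 = $126,690.84

$126,690.84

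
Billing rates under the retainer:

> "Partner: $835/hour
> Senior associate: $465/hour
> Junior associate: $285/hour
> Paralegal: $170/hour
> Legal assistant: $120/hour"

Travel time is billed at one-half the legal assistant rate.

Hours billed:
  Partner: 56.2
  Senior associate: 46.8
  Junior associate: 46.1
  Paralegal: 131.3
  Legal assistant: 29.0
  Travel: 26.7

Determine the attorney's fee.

Partner: 56.2 × $835 = $46,927.00
Senior associate: 46.8 × $465 = $21,762.00
Junior associate: 46.1 × $285 = $13,138.50
Paralegal: 131.3 × $170 = $22,321.00
Legal assistant: 29.0 × $120 = $3,480.00
Subtotal: $46,927.00 + $21,762.00 + $13,138.50 + $22,321.00 + $3,480.00 = $107,628.50
Travel: 26.7 × ($120 ÷ 2) = 26.7 × $60.00 = $1,602.00
Total: $107,628.50 + $1,602.00 = $109,230.50

$109,230.50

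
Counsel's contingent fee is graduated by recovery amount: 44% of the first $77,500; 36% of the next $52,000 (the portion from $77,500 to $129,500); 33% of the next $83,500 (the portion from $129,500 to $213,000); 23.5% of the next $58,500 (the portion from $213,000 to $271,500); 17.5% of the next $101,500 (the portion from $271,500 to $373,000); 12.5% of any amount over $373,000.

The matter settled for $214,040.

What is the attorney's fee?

$80,619.40

First $77,500 at 44% = $34,100.00
Next $52,000 at 36% = $18,720.00
Next $83,500 at 33% = $27,555.00
Remaining $1,040 at 23.5% = $244.40
Fee: $34,100.00 + $18,720.00 + $27,555.00 + $244.40 = $80,619.40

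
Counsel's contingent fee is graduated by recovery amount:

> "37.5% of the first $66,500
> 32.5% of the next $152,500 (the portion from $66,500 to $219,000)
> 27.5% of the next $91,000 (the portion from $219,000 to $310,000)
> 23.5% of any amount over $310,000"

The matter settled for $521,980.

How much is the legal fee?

First $66,500 at 37.5% = $24,937.50
Next $152,500 at 32.5% = $49,562.50
Next $91,000 at 27.5% = $25,025.00
Remaining $211,980 at 23.5% = $49,815.30
Fee: $24,937.50 + $49,562.50 + $25,025.00 + $49,815.30 = $149,340.30

$149,340.30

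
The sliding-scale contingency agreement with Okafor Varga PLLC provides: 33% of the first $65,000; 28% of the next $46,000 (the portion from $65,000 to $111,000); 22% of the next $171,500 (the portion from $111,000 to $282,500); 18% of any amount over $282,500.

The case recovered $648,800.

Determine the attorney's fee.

$137,994.00

First $65,000 at 33% = $21,450.00
Next $46,000 at 28% = $12,880.00
Next $171,500 at 22% = $37,730.00
Remaining $366,300 at 18% = $65,934.00
Fee: $21,450.00 + $12,880.00 + $37,730.00 + $65,934.00 = $137,994.00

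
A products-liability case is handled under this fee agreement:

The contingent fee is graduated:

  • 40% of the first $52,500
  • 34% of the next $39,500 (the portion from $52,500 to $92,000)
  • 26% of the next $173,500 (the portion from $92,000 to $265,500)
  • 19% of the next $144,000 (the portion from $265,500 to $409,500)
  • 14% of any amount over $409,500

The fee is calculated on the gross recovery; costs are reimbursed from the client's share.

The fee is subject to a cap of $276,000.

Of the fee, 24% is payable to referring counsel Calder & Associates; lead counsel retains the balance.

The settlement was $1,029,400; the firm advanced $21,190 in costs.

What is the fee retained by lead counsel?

$147,201.36

Fee base is the gross recovery, $1,029,400; costs are reimbursed separately.
First $52,500 at 40% = $21,000.00
Next $39,500 at 34% = $13,430.00
Next $173,500 at 26% = $45,110.00
Next $144,000 at 19% = $27,360.00
Remaining $619,900 at 14% = $86,786.00
Fee: $21,000.00 + $13,430.00 + $45,110.00 + $27,360.00 + $86,786.00 = $193,686.00
$193,686.00 is under the $276,000 cap.
Referral share: 24% of $193,686.00 = $46,484.64; lead counsel retains $193,686.00 − $46,484.64 = $147,201.36.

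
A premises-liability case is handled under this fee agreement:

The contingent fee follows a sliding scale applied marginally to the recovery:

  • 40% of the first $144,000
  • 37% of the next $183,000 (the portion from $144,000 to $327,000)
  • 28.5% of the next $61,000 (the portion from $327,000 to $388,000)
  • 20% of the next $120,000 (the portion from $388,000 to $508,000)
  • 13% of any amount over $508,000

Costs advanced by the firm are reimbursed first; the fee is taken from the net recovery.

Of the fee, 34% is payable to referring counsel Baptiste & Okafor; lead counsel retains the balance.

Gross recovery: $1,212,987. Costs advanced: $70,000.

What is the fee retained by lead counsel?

Fee base (net of costs): $1,212,987 − $70,000 = $1,142,987
First $144,000 at 40% = $57,600.00
Next $183,000 at 37% = $67,710.00
Next $61,000 at 28.5% = $17,385.00
Next $120,000 at 20% = $24,000.00
Remaining $634,987 at 13% = $82,548.31
Fee: $57,600.00 + $67,710.00 + $17,385.00 + $24,000.00 + $82,548.31 = $249,243.31
Referral share: 34% of $249,243.31 = $84,742.73; lead counsel retains $249,243.31 − $84,742.73 = $164,500.58.

$164,500.58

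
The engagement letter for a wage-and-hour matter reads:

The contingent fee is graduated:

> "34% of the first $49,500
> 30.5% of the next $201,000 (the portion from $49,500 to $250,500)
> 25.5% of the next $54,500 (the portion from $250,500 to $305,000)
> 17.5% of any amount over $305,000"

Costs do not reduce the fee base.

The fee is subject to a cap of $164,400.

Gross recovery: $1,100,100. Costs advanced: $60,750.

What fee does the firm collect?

$164,400.00

Fee base is the gross recovery, $1,100,100; costs are reimbursed separately.
First $49,500 at 34% = $16,830.00
Next $201,000 at 30.5% = $61,305.00
Next $54,500 at 25.5% = $13,897.50
Remaining $795,100 at 17.5% = $139,142.50
Fee: $16,830.00 + $61,305.00 + $13,897.50 + $139,142.50 = $231,175.00
$231,175.00 exceeds the $164,400 cap, so the fee is capped at $164,400.00.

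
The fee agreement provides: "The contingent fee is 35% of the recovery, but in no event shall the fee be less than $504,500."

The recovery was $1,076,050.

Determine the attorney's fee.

$504,500.00

35% of $1,076,050 = $376,617.50
That is below the $504,500 minimum, so the minimum applies.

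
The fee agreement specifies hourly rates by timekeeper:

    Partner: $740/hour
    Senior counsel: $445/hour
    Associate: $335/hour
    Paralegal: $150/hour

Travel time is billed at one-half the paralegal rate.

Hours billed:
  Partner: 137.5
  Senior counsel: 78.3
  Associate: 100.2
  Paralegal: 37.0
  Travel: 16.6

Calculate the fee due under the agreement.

$176,955.50

Partner: 137.5 × $740 = $101,750.00
Senior counsel: 78.3 × $445 = $34,843.50
Associate: 100.2 × $335 = $33,567.00
Paralegal: 37.0 × $150 = $5,550.00
Subtotal: $101,750.00 + $34,843.50 + $33,567.00 + $5,550.00 = $175,710.50
Travel: 16.6 × ($150 ÷ 2) = 16.6 × $75.00 = $1,245.00
Total: $175,710.50 + $1,245.00 = $176,955.50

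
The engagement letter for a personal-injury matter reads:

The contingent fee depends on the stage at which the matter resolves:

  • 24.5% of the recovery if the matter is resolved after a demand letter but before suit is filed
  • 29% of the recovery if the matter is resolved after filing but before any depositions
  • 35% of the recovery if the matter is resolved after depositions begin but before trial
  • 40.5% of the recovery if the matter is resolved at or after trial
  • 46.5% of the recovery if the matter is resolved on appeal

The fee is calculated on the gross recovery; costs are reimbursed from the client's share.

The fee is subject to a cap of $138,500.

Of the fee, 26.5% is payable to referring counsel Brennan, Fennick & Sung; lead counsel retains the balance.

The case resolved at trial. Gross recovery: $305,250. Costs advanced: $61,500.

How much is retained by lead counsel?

Fee base is the gross recovery, $305,250; costs are reimbursed separately.
The matter resolved at trial, so the 40.5% rate applies.
$305,250 × 40.5% = $123,626.25
$123,626.25 is under the $138,500 cap.
Referral share: 26.5% of $123,626.25 = $32,760.96; lead counsel retains $123,626.25 − $32,760.96 = $90,865.29.

$90,865.29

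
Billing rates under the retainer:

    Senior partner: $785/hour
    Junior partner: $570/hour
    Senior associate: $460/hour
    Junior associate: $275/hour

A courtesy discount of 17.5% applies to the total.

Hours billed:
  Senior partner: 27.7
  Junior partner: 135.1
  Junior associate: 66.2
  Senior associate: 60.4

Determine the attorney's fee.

Senior partner: 27.7 × $785 = $21,744.50
Junior partner: 135.1 × $570 = $77,007.00
Senior associate: 60.4 × $460 = $27,784.00
Junior associate: 66.2 × $275 = $18,205.00
Subtotal: $144,740.50
Less 17.5% discount: −$25,329.59
Total: $144,740.50 − $25,329.59 = $119,410.91

$119,410.91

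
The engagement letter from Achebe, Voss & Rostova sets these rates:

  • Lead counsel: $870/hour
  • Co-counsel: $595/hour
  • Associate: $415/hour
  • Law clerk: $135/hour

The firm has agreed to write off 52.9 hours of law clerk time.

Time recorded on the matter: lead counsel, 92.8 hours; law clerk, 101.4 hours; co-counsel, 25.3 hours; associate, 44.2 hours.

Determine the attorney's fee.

Lead counsel: 92.8 × $870 = $80,736.00
Co-counsel: 25.3 × $595 = $15,053.50
Associate: 44.2 × $415 = $18,343.00
Law clerk: 101.4 × $135 = $13,689.00
Subtotal: $127,821.50
Write-off: 52.9 × $135 = $7,141.50
Total: $127,821.50 − $7,141.50 = $120,680.00

$120,680.00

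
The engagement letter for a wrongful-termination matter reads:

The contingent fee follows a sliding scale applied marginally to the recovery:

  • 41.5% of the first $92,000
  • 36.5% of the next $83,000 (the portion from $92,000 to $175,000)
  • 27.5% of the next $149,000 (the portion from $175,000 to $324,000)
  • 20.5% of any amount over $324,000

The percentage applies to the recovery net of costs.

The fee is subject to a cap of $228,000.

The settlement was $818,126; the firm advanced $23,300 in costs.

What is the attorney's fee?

$205,969.33

Fee base (net of costs): $818,126 − $23,300 = $794,826
First $92,000 at 41.5% = $38,180.00
Next $83,000 at 36.5% = $30,295.00
Next $149,000 at 27.5% = $40,975.00
Remaining $470,826 at 20.5% = $96,519.33
Fee: $38,180.00 + $30,295.00 + $40,975.00 + $96,519.33 = $205,969.33
$205,969.33 is under the $228,000 cap.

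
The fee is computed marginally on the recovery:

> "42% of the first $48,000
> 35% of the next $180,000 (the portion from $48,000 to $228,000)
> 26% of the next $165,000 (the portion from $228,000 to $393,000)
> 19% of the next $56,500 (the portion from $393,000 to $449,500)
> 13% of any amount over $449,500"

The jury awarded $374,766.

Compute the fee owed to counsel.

First $48,000 at 42% = $20,160.00
Next $180,000 at 35% = $63,000.00
Remaining $146,766 at 26% = $38,159.16
Fee: $20,160.00 + $63,000.00 + $38,159.16 = $121,319.16

$121,319.16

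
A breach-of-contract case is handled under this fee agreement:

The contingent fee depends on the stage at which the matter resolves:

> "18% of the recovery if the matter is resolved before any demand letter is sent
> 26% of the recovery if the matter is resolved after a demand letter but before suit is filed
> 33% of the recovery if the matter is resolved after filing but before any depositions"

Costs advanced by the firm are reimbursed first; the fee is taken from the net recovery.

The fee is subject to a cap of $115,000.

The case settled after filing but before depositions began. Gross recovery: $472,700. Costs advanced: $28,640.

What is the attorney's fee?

$115,000.00

Fee base (net of costs): $472,700 − $28,640 = $444,060
The matter settled after filing but before depositions began, so the 33% rate applies.
$444,060 × 33% = $146,539.80
$146,539.80 exceeds the $115,000 cap, so the fee is capped at $115,000.00.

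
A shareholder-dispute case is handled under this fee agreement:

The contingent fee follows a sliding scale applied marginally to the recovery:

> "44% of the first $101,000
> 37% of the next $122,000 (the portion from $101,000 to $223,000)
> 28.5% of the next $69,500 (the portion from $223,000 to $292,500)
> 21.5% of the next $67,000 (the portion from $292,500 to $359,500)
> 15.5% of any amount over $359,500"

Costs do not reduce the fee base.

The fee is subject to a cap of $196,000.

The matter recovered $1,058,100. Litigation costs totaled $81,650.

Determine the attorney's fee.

Fee base is the gross recovery, $1,058,100; costs are reimbursed separately.
First $101,000 at 44% = $44,440.00
Next $122,000 at 37% = $45,140.00
Next $69,500 at 28.5% = $19,807.50
Next $67,000 at 21.5% = $14,405.00
Remaining $698,600 at 15.5% = $108,283.00
Fee: $44,440.00 + $45,140.00 + $19,807.50 + $14,405.00 + $108,283.00 = $232,075.50
$232,075.50 exceeds the $196,000 cap, so the fee is capped at $196,000.00.

$196,000.00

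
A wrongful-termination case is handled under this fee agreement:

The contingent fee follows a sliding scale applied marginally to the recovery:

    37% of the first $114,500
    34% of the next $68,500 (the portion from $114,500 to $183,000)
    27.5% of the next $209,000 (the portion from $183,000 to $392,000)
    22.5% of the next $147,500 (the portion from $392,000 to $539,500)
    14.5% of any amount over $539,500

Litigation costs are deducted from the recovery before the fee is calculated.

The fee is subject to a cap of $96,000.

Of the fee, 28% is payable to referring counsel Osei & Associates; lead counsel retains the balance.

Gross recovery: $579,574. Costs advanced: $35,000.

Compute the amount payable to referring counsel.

Fee base (net of costs): $579,574 − $35,000 = $544,574
First $114,500 at 37% = $42,365.00
Next $68,500 at 34% = $23,290.00
Next $209,000 at 27.5% = $57,475.00
Next $147,500 at 22.5% = $33,187.50
Remaining $5,074 at 14.5% = $735.73
Fee: $42,365.00 + $23,290.00 + $57,475.00 + $33,187.50 + $735.73 = $157,053.23
$157,053.23 exceeds the $96,000 cap, so the fee is capped at $96,000.00.
Referral share: 28% of $96,000.00 = $26,880.00; lead counsel retains $96,000.00 − $26,880.00 = $69,120.00.

$26,880.00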